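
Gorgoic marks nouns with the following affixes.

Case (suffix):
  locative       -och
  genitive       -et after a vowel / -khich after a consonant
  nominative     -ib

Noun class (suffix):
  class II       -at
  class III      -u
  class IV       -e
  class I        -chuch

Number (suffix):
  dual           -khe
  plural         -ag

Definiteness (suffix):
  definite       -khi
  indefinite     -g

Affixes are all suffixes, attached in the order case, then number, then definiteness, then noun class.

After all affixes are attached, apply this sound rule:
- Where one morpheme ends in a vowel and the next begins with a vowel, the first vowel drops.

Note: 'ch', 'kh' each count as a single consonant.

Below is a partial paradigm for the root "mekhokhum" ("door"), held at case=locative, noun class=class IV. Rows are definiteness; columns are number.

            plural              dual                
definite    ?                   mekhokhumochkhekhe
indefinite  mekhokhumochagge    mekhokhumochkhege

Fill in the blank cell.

mekhokhumochagkhe

Attach case locative -och → mekhokhumoch.
Attach number plural -ag → mekhokhumochag.
Attach definiteness definite -khi → mekhokhumochagkhi.
Attach noun class class IV -e → mekhokhumochagkhie.
Apply vowel deletion: mekhokhumochagkhie → mekhokhumochagkhe.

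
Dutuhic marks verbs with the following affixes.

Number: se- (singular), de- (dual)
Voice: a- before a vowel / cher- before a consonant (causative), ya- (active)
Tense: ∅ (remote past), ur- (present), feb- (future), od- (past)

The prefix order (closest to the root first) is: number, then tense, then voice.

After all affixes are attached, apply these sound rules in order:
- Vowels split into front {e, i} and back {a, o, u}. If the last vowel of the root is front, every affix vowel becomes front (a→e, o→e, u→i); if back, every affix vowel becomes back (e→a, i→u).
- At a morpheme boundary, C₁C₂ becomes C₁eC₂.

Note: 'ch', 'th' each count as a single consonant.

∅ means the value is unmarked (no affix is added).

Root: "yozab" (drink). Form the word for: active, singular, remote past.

Attach number singular se- → seyozab.
tense = remote past: zero marking, form stays seyozab.
Attach voice active ya- → yaseyozab.
Apply vowel harmony: yaseyozab → yasayozab.
Epenthesis: no change.

yasayozab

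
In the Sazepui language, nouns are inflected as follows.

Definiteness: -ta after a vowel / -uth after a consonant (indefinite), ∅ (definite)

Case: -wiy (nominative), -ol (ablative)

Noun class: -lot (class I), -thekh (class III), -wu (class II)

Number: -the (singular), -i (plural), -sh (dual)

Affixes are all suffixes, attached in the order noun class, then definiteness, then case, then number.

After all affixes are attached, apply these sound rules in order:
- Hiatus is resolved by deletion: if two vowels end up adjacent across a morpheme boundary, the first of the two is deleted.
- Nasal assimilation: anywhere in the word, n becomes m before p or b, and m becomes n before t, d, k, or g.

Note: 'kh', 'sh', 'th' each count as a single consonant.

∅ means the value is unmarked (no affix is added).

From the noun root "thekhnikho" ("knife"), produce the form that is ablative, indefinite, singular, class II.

Attach noun class class II -wu → thekhnikhowu.
Attach definiteness indefinite -ta (after vowel 'u') → thekhnikhowuta.
Attach case ablative -ol → thekhnikhowutaol.
Attach number singular -the → thekhnikhowutaolthe.
Apply vowel deletion: thekhnikhowutaolthe → thekhnikhowutolthe.
Nasal assimilation: no change.

thekhnikhowutolthe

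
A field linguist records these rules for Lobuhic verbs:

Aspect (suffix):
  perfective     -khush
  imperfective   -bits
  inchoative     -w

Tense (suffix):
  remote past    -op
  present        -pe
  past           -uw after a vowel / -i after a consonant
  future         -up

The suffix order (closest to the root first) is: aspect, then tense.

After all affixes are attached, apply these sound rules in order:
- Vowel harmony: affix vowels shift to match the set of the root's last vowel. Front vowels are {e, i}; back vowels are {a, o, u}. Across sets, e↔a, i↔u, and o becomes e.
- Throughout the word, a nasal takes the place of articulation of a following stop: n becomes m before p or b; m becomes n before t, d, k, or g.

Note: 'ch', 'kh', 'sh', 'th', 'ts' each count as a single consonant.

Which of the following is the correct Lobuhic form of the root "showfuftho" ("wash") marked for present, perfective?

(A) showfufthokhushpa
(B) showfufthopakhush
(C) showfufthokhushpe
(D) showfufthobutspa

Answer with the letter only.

Attach aspect perfective -khush → showfufthokhush.
Attach tense present -pe → showfufthokhushpe.
Apply vowel harmony: showfufthokhushpe → showfufthokhushpa.
Nasal assimilation: no change.
So the correct form is showfufthokhushpa, option (A).
(D) showfufthobutspa is wrong: it uses imperfective instead of perfective for aspect.
(C) showfufthokhushpe is wrong: it fails to apply the sound rule(s).
(B) showfufthopakhush is wrong: it has the affixes in the wrong order.

A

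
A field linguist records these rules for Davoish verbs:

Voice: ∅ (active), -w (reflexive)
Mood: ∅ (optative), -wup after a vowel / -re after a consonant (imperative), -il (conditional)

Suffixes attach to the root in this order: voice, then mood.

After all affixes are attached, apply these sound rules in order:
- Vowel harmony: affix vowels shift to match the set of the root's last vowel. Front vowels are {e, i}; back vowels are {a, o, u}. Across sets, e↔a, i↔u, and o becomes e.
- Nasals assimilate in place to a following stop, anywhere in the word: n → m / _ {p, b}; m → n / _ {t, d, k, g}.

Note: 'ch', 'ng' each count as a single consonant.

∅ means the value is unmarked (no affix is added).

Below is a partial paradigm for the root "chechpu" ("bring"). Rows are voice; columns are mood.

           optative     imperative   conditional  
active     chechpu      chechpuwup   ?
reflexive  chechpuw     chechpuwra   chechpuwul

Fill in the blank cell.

voice = active: zero marking, form stays chechpu.
Attach mood conditional -il → chechpuil.
Apply vowel harmony: chechpuil → chechpuul.
Nasal assimilation: no change.

chechpuul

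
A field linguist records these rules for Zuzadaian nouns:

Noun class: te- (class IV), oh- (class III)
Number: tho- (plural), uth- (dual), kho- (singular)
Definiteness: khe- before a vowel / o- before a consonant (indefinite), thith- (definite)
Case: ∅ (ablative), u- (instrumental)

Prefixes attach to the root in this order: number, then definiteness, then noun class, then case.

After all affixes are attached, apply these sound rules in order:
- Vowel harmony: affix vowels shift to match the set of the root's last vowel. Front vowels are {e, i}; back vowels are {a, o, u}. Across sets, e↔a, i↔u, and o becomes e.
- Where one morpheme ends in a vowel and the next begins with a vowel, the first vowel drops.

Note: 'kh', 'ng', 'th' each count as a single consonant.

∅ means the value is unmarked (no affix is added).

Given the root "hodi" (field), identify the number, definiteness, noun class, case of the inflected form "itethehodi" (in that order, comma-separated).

plural, indefinite, class IV, instrumental

Segment: u-te-o-tho-hodi.
number: tho- → plural.
definiteness: khe/o- → indefinite.
noun class: te- → class IV.
case: u- → instrumental.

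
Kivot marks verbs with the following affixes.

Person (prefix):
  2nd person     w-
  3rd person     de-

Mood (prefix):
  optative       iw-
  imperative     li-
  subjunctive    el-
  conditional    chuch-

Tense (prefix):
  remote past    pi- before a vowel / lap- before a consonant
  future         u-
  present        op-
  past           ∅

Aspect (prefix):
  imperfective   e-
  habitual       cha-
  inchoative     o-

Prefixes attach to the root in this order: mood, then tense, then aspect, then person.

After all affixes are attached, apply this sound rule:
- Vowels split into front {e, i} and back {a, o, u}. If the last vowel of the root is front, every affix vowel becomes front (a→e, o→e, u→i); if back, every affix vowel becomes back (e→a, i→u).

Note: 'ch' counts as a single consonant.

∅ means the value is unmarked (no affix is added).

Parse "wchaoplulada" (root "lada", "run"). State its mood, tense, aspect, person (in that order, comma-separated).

imperative, present, habitual, 2nd person

Segment: w-cha-op-li-lada.
mood: li- → imperative.
tense: op- → present.
aspect: cha- → habitual.
person: w- → 2nd person.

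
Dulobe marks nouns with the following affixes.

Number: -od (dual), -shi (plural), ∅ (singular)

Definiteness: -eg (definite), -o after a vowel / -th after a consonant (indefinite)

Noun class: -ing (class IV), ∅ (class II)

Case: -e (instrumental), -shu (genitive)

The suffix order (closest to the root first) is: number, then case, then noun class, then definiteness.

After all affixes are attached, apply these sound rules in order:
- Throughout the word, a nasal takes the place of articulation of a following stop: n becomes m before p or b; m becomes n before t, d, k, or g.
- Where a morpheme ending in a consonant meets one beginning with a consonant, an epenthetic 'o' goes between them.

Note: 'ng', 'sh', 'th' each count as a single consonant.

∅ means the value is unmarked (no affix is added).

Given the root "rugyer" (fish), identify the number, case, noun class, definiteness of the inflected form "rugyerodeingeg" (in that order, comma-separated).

dual, instrumental, class IV, definite

Segment: rugyer-od-e-ing-eg.
number: -od → dual.
case: -e → instrumental.
noun class: -ing → class IV.
definiteness: -eg → definite.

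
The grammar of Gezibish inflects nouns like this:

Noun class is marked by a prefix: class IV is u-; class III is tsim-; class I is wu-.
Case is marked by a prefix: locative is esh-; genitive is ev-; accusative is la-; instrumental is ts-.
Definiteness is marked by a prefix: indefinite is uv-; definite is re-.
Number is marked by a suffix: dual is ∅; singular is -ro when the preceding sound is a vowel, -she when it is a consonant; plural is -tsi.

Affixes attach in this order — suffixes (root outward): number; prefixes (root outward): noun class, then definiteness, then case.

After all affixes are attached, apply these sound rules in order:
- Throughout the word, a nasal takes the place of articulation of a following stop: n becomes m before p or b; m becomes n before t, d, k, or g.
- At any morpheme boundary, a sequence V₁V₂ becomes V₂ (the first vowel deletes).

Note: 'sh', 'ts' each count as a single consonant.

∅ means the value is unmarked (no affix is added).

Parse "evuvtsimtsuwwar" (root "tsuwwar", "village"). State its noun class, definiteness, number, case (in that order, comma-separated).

Segment: ev-uv-tsim-tsuwwar.
noun class: tsim- → class III.
definiteness: uv- → indefinite.
number: ∅ → dual.
case: ev- → genitive.

class III, indefinite, dual, genitive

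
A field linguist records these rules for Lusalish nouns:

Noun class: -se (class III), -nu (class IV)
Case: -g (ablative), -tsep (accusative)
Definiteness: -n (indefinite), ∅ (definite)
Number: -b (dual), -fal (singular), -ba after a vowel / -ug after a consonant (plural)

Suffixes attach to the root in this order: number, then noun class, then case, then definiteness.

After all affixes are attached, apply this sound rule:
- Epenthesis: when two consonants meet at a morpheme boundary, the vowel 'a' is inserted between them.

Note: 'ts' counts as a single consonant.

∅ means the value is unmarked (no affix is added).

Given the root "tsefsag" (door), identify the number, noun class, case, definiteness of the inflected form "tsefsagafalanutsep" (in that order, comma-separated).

Segment: tsefsag-fal-nu-tsep.
number: -fal → singular.
noun class: -nu → class IV.
case: -tsep → accusative.
definiteness: ∅ → definite.

singular, class IV, accusative, definite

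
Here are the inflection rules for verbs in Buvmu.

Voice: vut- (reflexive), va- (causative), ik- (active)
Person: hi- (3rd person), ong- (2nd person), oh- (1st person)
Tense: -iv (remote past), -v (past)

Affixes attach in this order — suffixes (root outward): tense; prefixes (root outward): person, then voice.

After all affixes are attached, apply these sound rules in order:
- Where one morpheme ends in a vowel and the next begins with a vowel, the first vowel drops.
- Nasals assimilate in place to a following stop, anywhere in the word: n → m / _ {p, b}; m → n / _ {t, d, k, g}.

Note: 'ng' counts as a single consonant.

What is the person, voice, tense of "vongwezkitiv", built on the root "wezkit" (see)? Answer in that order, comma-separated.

Segment: va-ong-wezkit-iv.
person: ong- → 2nd person.
voice: va- → causative.
tense: -iv → remote past.

2nd person, causative, remote past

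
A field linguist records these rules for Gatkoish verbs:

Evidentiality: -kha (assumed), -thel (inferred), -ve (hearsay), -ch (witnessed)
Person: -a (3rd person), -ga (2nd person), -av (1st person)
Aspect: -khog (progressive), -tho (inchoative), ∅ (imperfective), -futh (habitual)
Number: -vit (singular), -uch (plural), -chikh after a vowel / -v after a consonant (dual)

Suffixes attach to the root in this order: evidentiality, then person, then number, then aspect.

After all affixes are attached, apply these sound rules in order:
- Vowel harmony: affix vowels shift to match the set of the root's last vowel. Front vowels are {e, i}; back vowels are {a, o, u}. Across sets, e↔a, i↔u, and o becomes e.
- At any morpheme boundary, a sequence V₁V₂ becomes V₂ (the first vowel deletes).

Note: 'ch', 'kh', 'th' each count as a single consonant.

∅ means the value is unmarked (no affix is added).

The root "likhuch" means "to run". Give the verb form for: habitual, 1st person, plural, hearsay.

Attach evidentiality hearsay -ve → likhuchve.
Attach person 1st person -av → likhuchveav.
Attach number plural -uch → likhuchveavuch.
Attach aspect habitual -futh → likhuchveavuchfuth.
Apply vowel harmony: likhuchveavuchfuth → likhuchvaavuchfuth.
Apply vowel deletion: likhuchvaavuchfuth → likhuchvavuchfuth.

likhuchvavuchfuth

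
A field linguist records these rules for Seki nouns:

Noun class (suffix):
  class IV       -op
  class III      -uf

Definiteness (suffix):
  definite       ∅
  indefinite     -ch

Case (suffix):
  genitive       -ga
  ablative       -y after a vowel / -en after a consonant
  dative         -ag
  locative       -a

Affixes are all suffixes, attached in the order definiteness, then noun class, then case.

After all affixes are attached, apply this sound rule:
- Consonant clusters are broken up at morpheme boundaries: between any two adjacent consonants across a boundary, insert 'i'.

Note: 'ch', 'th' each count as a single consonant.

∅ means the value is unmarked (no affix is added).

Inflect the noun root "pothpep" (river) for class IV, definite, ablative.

pothpepopen

definiteness = definite: zero marking, form stays pothpep.
Attach noun class class IV -op → pothpepop.
Attach case ablative -en (after consonant 'p') → pothpepopen.
Epenthesis: no change.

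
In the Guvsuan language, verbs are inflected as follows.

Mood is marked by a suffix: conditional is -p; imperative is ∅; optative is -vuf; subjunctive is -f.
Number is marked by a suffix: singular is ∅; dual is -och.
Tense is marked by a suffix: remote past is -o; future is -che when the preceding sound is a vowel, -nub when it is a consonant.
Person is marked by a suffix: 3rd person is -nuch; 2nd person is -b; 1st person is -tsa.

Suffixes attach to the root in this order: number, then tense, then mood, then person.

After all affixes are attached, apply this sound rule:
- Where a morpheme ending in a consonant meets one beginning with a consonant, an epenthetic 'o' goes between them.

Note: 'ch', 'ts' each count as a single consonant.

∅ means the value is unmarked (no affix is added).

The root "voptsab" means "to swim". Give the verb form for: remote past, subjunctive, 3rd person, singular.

voptsabofonuch

number = singular: zero marking, form stays voptsab.
Attach tense remote past -o → voptsabo.
Attach mood subjunctive -f → voptsabof.
Attach person 3rd person -nuch → voptsabofnuch.
Apply epenthesis: voptsabofnuch → voptsabofonuch.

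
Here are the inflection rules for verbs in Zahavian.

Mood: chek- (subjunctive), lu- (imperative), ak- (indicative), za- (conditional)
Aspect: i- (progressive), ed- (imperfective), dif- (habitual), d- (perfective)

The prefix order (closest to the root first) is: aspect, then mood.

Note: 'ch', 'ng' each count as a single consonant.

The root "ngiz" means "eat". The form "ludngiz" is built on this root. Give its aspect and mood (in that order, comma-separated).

Segment: lu-d-ngiz.
aspect: d- → perfective.
mood: lu- → imperative.

perfective, imperative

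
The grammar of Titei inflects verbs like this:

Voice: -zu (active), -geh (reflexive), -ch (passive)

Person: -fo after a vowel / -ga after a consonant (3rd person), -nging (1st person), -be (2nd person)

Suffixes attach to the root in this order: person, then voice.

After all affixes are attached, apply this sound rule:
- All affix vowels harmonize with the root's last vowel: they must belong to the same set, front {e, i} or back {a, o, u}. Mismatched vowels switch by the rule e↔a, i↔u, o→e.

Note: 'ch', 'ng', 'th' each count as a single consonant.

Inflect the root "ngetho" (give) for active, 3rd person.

Attach person 3rd person -fo (after vowel 'o') → ngethofo.
Attach voice active -zu → ngethofozu.
Vowel harmony: no change.

ngethofozu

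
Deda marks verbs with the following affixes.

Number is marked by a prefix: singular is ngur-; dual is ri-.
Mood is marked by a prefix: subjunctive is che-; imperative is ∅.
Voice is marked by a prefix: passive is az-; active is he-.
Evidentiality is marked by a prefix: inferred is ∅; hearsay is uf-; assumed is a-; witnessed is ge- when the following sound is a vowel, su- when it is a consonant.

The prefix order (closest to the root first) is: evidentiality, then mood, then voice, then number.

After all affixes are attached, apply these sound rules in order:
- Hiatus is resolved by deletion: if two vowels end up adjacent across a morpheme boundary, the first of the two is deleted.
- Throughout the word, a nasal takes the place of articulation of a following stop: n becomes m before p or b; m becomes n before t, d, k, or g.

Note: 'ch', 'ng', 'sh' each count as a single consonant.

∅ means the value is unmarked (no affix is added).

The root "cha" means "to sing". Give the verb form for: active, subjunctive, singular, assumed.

Attach evidentiality assumed a- → acha.
Attach mood subjunctive che- → cheacha.
Attach voice active he- → hecheacha.
Attach number singular ngur- → ngurhecheacha.
Apply vowel deletion: ngurhecheacha → ngurhechacha.
Nasal assimilation: no change.

ngurhechacha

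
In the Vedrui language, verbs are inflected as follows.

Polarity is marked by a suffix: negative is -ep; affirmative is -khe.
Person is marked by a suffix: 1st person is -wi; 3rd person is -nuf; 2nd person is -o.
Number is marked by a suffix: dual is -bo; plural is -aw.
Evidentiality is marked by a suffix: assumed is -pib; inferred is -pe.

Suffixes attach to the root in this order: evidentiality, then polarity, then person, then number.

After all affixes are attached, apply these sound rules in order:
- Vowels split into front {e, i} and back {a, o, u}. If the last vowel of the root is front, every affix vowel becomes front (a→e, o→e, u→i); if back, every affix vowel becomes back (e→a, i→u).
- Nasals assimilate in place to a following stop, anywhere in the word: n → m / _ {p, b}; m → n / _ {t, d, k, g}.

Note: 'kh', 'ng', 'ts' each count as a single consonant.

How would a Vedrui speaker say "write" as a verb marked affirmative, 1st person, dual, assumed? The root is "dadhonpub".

Attach evidentiality assumed -pib → dadhonpubpib.
Attach polarity affirmative -khe → dadhonpubpibkhe.
Attach person 1st person -wi → dadhonpubpibkhewi.
Attach number dual -bo → dadhonpubpibkhewibo.
Apply vowel harmony: dadhonpubpibkhewibo → dadhonpubpubkhawubo.
Apply nasal assimilation: dadhonpubpubkhawubo → dadhompubpubkhawubo.

dadhompubpubkhawubo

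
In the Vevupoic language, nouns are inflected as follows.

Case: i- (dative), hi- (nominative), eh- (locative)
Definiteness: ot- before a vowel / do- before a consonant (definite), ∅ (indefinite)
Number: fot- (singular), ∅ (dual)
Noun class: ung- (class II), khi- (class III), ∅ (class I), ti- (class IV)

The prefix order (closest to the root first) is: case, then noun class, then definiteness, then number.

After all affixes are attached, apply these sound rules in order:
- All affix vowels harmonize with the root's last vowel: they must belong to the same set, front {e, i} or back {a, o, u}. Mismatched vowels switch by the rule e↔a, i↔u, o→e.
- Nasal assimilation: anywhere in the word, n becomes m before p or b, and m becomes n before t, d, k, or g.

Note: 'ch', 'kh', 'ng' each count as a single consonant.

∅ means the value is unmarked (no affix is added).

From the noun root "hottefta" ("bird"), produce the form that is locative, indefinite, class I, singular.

fotahhottefta

Attach case locative eh- → ehhottefta.
noun class = class I: zero marking, form stays ehhottefta.
definiteness = indefinite: zero marking, form stays ehhottefta.
Attach number singular fot- → fotehhottefta.
Apply vowel harmony: fotehhottefta → fotahhottefta.
Nasal assimilation: no change.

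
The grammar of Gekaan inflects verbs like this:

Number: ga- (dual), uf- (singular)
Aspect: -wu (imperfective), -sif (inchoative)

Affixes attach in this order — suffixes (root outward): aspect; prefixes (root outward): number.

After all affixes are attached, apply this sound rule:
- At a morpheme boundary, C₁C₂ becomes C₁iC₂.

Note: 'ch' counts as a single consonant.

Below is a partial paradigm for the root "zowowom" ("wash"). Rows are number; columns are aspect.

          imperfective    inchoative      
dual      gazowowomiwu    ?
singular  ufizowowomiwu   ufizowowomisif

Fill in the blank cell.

gazowowomisif

Attach number dual ga- → gazowowom.
Attach aspect inchoative -sif → gazowowomsif.
Apply epenthesis: gazowowomsif → gazowowomisif.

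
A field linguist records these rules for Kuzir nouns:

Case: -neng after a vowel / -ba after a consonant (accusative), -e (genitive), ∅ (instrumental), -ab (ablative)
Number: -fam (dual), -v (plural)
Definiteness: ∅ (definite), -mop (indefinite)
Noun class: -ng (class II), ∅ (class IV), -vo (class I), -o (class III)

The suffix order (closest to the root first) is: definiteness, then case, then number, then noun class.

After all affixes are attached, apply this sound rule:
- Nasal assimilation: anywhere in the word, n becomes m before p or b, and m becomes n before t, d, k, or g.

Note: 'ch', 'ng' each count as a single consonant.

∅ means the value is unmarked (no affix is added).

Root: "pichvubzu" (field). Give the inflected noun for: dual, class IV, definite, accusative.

pichvubzunengfam

definiteness = definite: zero marking, form stays pichvubzu.
Attach case accusative -neng (after vowel 'u') → pichvubzuneng.
Attach number dual -fam → pichvubzunengfam.
noun class = class IV: zero marking, form stays pichvubzunengfam.
Nasal assimilation: no change.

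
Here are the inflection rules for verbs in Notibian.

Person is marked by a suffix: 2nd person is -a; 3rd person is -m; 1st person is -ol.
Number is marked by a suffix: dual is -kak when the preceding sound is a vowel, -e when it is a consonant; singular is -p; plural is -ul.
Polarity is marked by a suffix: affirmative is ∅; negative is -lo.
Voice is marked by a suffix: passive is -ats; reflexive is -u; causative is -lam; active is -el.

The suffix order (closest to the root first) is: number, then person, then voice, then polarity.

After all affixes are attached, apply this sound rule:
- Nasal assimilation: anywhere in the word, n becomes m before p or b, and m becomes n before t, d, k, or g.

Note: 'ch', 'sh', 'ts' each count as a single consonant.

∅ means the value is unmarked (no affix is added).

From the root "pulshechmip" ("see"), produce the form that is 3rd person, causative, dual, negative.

Attach number dual -e (after consonant 'p') → pulshechmipe.
Attach person 3rd person -m → pulshechmipem.
Attach voice causative -lam → pulshechmipemlam.
Attach polarity negative -lo → pulshechmipemlamlo.
Nasal assimilation: no change.

pulshechmipemlamlo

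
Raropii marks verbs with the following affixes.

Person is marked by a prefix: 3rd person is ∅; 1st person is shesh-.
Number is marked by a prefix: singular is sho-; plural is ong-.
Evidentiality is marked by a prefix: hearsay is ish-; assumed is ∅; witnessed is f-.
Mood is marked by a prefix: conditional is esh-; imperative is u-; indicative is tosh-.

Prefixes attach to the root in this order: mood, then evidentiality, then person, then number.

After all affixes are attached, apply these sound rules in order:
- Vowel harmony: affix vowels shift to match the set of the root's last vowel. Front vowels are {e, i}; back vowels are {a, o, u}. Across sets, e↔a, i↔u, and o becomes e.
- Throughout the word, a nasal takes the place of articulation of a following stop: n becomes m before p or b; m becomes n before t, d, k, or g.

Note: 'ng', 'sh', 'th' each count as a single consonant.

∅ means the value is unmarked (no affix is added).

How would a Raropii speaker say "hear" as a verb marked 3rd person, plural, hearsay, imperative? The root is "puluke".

engishipuluke

Attach mood imperative u- → upuluke.
Attach evidentiality hearsay ish- → ishupuluke.
person = 3rd person: zero marking, form stays ishupuluke.
Attach number plural ong- → ongishupuluke.
Apply vowel harmony: ongishupuluke → engishipuluke.
Nasal assimilation: no change.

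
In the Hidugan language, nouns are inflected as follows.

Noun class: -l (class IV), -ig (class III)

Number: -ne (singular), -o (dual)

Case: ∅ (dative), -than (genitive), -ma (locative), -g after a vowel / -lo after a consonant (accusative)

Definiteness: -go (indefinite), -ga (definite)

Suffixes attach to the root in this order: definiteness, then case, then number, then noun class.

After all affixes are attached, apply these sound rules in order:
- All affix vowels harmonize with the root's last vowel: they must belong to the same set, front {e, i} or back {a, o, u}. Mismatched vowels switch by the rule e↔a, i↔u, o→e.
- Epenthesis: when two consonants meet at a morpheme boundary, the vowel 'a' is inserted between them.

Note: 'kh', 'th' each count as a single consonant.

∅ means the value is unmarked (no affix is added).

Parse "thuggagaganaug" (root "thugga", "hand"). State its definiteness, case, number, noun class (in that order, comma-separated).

definite, accusative, singular, class III

Segment: thugga-ga-g-ne-ig.
definiteness: -ga → definite.
case: -g/lo → accusative.
number: -ne → singular.
noun class: -ig → class III.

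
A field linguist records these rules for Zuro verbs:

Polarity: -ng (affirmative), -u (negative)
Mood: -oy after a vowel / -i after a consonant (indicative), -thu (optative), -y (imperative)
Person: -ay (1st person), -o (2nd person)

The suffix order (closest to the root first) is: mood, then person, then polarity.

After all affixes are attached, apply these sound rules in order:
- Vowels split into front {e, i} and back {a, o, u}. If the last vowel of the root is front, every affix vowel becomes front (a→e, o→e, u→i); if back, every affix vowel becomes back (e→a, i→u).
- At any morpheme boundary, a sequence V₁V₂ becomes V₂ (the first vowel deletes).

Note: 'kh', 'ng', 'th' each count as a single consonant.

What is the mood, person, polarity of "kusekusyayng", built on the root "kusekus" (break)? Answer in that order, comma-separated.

imperative, 1st person, affirmative

Segment: kusekus-y-ay-ng.
mood: -y → imperative.
person: -ay → 1st person.
polarity: -ng → affirmative.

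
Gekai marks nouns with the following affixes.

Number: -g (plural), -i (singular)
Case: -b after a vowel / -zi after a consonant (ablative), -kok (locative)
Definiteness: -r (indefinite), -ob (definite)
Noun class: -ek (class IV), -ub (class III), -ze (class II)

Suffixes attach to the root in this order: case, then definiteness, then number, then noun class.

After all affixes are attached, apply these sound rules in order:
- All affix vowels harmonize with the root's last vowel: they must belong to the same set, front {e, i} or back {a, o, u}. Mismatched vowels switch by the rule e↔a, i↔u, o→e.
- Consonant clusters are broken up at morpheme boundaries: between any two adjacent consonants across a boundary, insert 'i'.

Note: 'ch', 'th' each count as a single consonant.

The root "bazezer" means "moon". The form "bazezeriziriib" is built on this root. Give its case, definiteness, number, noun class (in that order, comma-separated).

ablative, indefinite, singular, class III

Segment: bazezer-zi-r-i-ub.
case: -b/zi → ablative.
definiteness: -r → indefinite.
number: -i → singular.
noun class: -ub → class III.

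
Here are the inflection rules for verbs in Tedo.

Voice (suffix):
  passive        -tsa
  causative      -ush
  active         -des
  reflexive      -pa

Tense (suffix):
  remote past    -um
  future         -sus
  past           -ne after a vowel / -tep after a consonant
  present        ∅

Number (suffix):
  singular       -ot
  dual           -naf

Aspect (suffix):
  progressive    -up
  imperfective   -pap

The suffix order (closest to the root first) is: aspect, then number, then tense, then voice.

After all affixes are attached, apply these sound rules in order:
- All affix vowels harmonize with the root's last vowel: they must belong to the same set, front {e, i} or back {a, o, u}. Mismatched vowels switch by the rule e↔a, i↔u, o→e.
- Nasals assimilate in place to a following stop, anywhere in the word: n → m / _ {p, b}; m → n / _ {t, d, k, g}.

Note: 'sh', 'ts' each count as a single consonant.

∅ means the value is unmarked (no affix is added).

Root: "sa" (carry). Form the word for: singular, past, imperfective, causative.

Attach aspect imperfective -pap → sapap.
Attach number singular -ot → sapapot.
Attach tense past -tep (after consonant 't') → sapapottep.
Attach voice causative -ush → sapapottepush.
Apply vowel harmony: sapapottepush → sapapottapush.
Nasal assimilation: no change.

sapapottapush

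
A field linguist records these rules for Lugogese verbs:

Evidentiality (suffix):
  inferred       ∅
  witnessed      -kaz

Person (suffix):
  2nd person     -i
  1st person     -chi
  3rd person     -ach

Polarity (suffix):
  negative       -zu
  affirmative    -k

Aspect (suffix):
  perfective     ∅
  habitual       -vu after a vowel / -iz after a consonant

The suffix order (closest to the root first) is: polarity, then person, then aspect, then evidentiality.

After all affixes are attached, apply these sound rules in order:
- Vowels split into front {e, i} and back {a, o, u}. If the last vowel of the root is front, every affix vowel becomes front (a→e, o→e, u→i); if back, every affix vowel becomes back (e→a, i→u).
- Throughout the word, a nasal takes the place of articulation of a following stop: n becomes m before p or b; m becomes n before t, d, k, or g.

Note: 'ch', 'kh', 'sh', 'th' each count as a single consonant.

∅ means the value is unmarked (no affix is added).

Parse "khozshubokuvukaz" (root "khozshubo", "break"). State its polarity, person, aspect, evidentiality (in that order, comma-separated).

affirmative, 2nd person, habitual, witnessed

Segment: khozshubo-k-i-vu-kaz.
polarity: -k → affirmative.
person: -i → 2nd person.
aspect: -vu/iz → habitual.
evidentiality: -kaz → witnessed.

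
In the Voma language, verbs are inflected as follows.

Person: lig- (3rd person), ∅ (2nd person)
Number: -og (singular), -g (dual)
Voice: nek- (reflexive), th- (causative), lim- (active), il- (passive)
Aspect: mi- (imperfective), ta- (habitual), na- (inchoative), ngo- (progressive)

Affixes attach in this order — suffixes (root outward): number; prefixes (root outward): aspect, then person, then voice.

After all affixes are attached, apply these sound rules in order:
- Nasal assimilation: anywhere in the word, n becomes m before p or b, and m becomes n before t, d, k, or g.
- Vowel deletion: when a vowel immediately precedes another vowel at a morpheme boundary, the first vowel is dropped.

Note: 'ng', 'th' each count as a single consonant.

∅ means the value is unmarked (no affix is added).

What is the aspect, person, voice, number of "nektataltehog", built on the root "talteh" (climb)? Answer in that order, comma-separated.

Segment: nek-ta-talteh-og.
aspect: ta- → habitual.
person: ∅ → 2nd person.
voice: nek- → reflexive.
number: -og → singular.

habitual, 2nd person, reflexive, singular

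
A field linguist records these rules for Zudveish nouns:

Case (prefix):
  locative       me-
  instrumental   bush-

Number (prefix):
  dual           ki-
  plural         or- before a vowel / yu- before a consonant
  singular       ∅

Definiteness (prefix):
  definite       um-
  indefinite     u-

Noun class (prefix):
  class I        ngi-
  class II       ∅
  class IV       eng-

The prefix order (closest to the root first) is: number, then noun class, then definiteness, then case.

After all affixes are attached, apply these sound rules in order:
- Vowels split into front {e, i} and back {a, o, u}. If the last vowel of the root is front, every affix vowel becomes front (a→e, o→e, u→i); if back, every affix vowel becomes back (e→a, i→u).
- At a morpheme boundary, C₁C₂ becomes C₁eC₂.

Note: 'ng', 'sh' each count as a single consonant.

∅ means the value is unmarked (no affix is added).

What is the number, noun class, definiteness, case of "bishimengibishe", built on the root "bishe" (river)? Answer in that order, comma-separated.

singular, class I, definite, instrumental

Segment: bush-um-ngi-bishe.
number: ∅ → singular.
noun class: ngi- → class I.
definiteness: um- → definite.
case: bush- → instrumental.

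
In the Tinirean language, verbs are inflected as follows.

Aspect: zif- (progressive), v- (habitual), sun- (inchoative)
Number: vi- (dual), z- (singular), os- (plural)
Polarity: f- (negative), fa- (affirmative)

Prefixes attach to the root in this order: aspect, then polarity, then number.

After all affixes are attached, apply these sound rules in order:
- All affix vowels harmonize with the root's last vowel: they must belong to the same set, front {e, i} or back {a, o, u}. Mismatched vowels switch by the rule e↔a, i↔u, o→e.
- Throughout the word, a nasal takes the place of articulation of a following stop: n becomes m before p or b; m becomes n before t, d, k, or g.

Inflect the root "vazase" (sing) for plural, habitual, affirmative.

esfevvazase

Attach aspect habitual v- → vvazase.
Attach polarity affirmative fa- → favvazase.
Attach number plural os- → osfavvazase.
Apply vowel harmony: osfavvazase → esfevvazase.
Nasal assimilation: no change.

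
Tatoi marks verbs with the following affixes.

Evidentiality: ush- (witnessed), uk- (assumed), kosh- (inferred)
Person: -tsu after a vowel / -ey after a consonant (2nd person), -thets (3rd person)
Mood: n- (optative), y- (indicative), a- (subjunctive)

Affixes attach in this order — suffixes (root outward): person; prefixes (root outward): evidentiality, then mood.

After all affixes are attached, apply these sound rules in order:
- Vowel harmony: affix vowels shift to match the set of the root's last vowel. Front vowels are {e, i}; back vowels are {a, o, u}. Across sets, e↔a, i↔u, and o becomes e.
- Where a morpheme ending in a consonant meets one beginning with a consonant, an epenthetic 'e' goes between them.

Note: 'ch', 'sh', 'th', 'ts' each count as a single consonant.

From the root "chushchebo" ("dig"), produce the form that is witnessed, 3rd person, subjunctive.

aushechushchebothats

Attach person 3rd person -thets → chushchebothets.
Attach evidentiality witnessed ush- → ushchushchebothets.
Attach mood subjunctive a- → aushchushchebothets.
Apply vowel harmony: aushchushchebothets → aushchushchebothats.
Apply epenthesis: aushchushchebothats → aushechushchebothats.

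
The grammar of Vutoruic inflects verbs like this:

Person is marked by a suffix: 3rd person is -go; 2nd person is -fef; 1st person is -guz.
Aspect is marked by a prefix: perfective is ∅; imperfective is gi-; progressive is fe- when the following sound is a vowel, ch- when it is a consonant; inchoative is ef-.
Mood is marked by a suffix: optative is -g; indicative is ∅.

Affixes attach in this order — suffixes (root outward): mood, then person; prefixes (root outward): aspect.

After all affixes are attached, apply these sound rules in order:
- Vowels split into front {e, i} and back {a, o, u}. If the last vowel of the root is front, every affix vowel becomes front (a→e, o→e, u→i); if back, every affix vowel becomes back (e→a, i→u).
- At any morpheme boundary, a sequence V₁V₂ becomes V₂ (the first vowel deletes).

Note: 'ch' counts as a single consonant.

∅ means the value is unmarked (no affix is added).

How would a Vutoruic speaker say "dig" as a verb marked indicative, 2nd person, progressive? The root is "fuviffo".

mood = indicative: zero marking, form stays fuviffo.
Attach person 2nd person -fef → fuviffofef.
Attach aspect progressive ch- (before consonant 'f') → chfuviffofef.
Apply vowel harmony: chfuviffofef → chfuviffofaf.
Vowel deletion: no change.

chfuviffofaf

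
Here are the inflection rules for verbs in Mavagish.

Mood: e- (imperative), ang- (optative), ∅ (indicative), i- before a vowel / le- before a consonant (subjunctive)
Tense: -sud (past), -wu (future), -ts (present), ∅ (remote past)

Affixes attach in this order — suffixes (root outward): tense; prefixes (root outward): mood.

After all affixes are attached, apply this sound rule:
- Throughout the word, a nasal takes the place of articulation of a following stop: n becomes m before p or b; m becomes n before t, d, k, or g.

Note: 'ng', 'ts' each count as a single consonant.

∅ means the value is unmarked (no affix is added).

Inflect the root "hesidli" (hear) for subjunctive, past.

lehesidlisud

Attach tense past -sud → hesidlisud.
Attach mood subjunctive le- (before consonant 'h') → lehesidlisud.
Nasal assimilation: no change.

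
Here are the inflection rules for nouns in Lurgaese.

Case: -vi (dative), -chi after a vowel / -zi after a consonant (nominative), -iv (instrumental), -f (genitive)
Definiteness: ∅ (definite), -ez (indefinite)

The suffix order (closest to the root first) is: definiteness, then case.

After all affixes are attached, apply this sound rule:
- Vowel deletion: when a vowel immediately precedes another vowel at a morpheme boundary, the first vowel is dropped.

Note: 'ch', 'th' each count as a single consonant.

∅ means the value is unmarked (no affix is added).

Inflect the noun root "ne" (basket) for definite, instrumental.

definiteness = definite: zero marking, form stays ne.
Attach case instrumental -iv → neiv.
Apply vowel deletion: neiv → niv.

niv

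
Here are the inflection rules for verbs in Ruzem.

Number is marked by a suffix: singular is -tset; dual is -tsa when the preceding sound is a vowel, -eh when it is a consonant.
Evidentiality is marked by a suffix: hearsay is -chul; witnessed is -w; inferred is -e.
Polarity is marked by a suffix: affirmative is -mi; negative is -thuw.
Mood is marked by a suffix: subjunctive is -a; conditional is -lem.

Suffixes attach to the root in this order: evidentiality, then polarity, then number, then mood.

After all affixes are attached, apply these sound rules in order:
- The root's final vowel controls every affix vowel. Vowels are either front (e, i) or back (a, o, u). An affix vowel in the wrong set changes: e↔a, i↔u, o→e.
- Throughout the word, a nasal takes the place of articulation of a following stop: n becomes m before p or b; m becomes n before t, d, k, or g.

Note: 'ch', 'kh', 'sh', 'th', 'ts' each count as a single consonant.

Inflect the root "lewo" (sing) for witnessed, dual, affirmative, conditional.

Attach evidentiality witnessed -w → lewow.
Attach polarity affirmative -mi → lewowmi.
Attach number dual -tsa (after vowel 'i') → lewowmitsa.
Attach mood conditional -lem → lewowmitsalem.
Apply vowel harmony: lewowmitsalem → lewowmutsalam.
Nasal assimilation: no change.

lewowmutsalam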